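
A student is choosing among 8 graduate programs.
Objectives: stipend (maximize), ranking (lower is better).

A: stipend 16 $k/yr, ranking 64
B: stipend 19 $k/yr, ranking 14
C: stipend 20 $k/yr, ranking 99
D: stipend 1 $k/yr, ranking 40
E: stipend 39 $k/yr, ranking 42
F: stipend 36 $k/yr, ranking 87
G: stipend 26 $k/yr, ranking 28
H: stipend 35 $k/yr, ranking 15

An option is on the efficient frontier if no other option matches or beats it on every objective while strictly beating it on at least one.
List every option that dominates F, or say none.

E: stipend 39≥36, ranking 42≤87 — dominates F.
Others (A, B, C, D, G, H) are each worse than F on at least one objective.

E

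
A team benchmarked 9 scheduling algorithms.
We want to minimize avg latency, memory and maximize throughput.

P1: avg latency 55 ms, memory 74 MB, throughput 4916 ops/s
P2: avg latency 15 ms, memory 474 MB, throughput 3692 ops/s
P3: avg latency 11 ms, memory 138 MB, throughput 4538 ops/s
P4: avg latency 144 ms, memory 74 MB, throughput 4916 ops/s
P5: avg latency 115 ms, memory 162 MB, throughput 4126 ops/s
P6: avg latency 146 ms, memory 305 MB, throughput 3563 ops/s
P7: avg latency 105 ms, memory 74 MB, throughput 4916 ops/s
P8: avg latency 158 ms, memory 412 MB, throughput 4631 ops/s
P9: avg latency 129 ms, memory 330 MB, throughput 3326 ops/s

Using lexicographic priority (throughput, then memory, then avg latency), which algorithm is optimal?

First maximize throughput: best is 4916, kept {P1, P4, P7}.
Then minimize memory: best is 74, kept {P1, P4, P7}.
Then minimize avg latency: best is 55, kept {P1}.

P1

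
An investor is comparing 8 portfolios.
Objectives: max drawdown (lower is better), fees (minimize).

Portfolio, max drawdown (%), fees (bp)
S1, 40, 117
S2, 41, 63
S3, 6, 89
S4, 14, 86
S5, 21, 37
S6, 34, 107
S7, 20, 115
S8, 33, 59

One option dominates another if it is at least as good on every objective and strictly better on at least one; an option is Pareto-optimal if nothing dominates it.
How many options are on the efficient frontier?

3

S1: dominated by S3 (max drawdown 6≤40, fees 89≤117).
S2: dominated by S5 (max drawdown 21≤41, fees 37≤63).
S3: not dominated (best max drawdown).
S4: not dominated.
S5: not dominated (best fees).
S6: dominated by S3 (max drawdown 6≤34, fees 89≤107).
S7: dominated by S3 (max drawdown 6≤20, fees 89≤115).
S8: dominated by S5 (max drawdown 21≤33, fees 37≤59).
Pareto-optimal: S3, S4, S5 → 3.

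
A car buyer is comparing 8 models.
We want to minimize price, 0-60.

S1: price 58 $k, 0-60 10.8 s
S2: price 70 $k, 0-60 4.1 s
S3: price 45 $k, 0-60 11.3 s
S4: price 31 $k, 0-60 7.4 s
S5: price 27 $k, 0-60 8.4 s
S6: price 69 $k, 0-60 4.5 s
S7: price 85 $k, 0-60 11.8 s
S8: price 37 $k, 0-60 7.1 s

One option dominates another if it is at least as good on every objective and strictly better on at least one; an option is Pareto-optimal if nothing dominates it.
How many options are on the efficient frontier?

5

S1: dominated by S4 (price 31≤58, 0-60 7.4≤10.8).
S2: not dominated (best 0-60).
S3: dominated by S4 (price 31≤45, 0-60 7.4≤11.3).
S4: not dominated.
S5: not dominated (best price).
S6: not dominated.
S7: dominated by S1 (price 58≤85, 0-60 10.8≤11.8).
S8: not dominated.
Pareto-optimal: S2, S4, S5, S6, S8 → 5.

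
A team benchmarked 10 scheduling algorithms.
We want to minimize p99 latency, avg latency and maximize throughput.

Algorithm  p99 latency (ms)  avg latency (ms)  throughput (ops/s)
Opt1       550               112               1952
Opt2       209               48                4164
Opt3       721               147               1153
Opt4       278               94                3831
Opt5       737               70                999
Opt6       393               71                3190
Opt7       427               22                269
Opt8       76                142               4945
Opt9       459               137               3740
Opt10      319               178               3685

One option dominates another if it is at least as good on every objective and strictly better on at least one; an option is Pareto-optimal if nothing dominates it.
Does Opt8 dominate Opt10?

Opt8 vs Opt10: p99 latency 76≤319, avg latency 142≤178, throughput 4945≥3685 — Opt8 is at least as good on every objective with at least one strict improvement.

Yes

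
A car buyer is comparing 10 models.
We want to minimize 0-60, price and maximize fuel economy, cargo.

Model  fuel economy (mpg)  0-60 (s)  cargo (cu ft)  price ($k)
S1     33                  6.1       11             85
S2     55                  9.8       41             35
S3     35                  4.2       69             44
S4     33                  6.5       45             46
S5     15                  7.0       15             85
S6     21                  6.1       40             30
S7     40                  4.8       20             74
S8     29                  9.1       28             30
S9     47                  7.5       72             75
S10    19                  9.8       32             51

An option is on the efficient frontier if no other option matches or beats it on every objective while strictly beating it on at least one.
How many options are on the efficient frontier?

6

S1: dominated by S3 (fuel economy 35≥33, 0-60 4.2≤6.1, cargo 69≥11, price 44≤85).
S2: not dominated (best fuel economy).
S3: not dominated (best 0-60).
S4: dominated by S3 (fuel economy 35≥33, 0-60 4.2≤6.5, cargo 69≥45, price 44≤46).
S5: dominated by S3 (fuel economy 35≥15, 0-60 4.2≤7.0, cargo 69≥15, price 44≤85).
S6: not dominated.
S7: not dominated.
S8: not dominated.
S9: not dominated (best cargo).
S10: dominated by S2 (fuel economy 55≥19, 0-60 9.8≤9.8, cargo 41≥32, price 35≤51).
Pareto-optimal: S2, S3, S6, S7, S8, S9 → 6.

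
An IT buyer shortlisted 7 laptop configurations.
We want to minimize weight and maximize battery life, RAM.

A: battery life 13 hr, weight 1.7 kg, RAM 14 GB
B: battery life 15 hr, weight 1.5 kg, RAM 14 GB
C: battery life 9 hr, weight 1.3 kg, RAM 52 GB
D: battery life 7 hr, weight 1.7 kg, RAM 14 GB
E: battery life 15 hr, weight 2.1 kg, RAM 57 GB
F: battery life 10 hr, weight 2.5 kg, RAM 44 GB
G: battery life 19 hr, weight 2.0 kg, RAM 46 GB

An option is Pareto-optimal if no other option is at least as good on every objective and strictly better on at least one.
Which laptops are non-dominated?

B, C, E, G

A: dominated by B (battery life 15≥13, weight 1.5≤1.7, RAM 14≥14).
B: not dominated.
C: not dominated (best weight).
D: dominated by A (battery life 13≥7, weight 1.7≤1.7, RAM 14≥14).
E: not dominated (best RAM).
F: dominated by E (battery life 15≥10, weight 2.1≤2.5, RAM 57≥44).
G: not dominated (best battery life).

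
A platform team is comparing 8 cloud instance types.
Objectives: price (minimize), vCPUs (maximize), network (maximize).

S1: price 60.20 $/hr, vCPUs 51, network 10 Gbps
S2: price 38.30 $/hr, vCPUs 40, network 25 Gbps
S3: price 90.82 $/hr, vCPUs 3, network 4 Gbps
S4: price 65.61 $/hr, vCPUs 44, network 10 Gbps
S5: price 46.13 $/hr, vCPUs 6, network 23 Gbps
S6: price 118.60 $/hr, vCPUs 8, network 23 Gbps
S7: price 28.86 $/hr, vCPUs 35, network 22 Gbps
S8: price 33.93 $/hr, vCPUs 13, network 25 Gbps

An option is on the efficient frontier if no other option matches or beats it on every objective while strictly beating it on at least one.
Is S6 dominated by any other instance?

Yes

S2 vs S6: price 38.30≤118.60, vCPUs 40≥8, network 25≥23 — S2 is at least as good on every objective and strictly better on at least one, so S2 dominates S6.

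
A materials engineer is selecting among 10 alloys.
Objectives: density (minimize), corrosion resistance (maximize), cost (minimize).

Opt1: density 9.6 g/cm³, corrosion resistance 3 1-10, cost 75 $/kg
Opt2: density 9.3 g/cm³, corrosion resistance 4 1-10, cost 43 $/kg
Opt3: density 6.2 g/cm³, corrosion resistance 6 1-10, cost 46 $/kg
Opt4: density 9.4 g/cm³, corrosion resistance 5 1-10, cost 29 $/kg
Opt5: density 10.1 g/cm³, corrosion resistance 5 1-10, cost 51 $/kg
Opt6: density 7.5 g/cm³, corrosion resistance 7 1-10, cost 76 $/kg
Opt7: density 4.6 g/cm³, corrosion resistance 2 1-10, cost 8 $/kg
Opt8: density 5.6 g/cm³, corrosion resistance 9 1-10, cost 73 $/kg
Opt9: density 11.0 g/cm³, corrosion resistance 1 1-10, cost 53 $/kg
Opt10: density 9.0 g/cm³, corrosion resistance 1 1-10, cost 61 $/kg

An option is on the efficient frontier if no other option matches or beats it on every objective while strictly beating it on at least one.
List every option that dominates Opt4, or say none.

Opt1: worse on density (9.6 vs 9.4).
Opt2: worse on corrosion resistance (4 vs 5).
Opt3: worse on cost (46 vs 29).
Opt5: worse on density (10.1 vs 9.4).
Opt6: worse on cost (76 vs 29).
Opt7: worse on corrosion resistance (2 vs 5).
Opt8: worse on cost (73 vs 29).
Opt9: worse on density (11.0 vs 9.4).
Opt10: worse on corrosion resistance (1 vs 5).
No option dominates Opt4.

none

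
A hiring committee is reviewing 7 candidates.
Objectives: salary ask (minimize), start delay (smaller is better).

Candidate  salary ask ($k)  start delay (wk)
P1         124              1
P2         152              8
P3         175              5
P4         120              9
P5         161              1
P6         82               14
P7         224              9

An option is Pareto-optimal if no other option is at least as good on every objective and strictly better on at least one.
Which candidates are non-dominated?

P1, P4, P6

P1: not dominated.
P2: dominated by P1 (salary ask 124≤152, start delay 1≤8).
P3: dominated by P1 (salary ask 124≤175, start delay 1≤5).
P4: not dominated.
P5: dominated by P1 (salary ask 124≤161, start delay 1≤1).
P6: not dominated (best salary ask).
P7: dominated by P1 (salary ask 124≤224, start delay 1≤9).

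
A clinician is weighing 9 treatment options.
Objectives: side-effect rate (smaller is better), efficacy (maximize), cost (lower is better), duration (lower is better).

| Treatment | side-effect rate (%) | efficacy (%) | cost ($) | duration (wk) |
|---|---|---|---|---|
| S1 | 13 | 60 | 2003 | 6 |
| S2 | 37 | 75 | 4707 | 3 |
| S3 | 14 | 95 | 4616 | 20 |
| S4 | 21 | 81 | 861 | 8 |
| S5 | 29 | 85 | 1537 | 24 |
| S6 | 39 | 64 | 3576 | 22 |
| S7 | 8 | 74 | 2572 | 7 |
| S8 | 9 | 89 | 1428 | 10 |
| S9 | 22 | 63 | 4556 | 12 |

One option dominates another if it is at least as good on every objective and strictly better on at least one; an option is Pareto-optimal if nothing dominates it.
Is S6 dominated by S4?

Yes

S4 vs S6: side-effect rate 21≤39, efficacy 81≥64, cost 861≤3576, duration 8≤22 — S4 is at least as good on every objective with at least one strict improvement.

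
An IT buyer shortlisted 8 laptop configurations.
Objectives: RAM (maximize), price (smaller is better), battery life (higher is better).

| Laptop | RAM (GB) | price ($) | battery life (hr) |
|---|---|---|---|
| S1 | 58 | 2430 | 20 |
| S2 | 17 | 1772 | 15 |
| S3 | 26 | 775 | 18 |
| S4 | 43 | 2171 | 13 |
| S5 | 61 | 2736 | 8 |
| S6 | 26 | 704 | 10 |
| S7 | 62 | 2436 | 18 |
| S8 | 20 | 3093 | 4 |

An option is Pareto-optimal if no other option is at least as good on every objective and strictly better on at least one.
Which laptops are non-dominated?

S1, S3, S4, S6, S7

S1: not dominated (best battery life).
S2: dominated by S3 (RAM 26≥17, price 775≤1772, battery life 18≥15).
S3: not dominated.
S4: not dominated.
S5: dominated by S7 (RAM 62≥61, price 2436≤2736, battery life 18≥8).
S6: not dominated (best price).
S7: not dominated (best RAM).
S8: dominated by S1 (RAM 58≥20, price 2430≤3093, battery life 20≥4).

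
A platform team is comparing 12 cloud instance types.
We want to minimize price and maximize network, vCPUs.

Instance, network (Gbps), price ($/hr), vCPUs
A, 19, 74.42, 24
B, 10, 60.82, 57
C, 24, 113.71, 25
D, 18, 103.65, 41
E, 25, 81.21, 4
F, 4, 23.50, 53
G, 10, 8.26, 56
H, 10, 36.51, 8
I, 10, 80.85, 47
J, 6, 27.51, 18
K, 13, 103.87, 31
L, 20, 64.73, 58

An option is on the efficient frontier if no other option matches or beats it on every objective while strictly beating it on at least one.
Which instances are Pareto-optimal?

A: dominated by L (network 20≥19, price 64.73≤74.42, vCPUs 58≥24).
B: not dominated.
C: not dominated.
D: dominated by L (network 20≥18, price 64.73≤103.65, vCPUs 58≥41).
E: not dominated (best network).
F: dominated by G (network 10≥4, price 8.26≤23.50, vCPUs 56≥53).
G: not dominated (best price).
H: dominated by G (network 10≥10, price 8.26≤36.51, vCPUs 56≥8).
I: dominated by B (network 10≥10, price 60.82≤80.85, vCPUs 57≥47).
J: dominated by G (network 10≥6, price 8.26≤27.51, vCPUs 56≥18).
K: dominated by D (network 18≥13, price 103.65≤103.87, vCPUs 41≥31).
L: not dominated (best vCPUs).

B, C, E, G, L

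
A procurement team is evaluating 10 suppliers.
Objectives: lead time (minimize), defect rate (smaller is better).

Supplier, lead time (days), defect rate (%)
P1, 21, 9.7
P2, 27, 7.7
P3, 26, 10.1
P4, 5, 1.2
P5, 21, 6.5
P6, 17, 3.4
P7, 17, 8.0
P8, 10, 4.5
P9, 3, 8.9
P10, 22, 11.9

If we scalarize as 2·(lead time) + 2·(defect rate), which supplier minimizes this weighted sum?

P4

P1: 2·21 + 2·9.7 = 61.4
P2: 2·27 + 2·7.7 = 69.4
P3: 2·26 + 2·10.1 = 72.2
P4: 2·5 + 2·1.2 = 12.4
P5: 2·21 + 2·6.5 = 55.0
P6: 2·17 + 2·3.4 = 40.8
P7: 2·17 + 2·8.0 = 50.0
P8: 2·10 + 2·4.5 = 29.0
P9: 2·3 + 2·8.9 = 23.8
P10: 2·22 + 2·11.9 = 67.8
Lowest: P4 at 12.4.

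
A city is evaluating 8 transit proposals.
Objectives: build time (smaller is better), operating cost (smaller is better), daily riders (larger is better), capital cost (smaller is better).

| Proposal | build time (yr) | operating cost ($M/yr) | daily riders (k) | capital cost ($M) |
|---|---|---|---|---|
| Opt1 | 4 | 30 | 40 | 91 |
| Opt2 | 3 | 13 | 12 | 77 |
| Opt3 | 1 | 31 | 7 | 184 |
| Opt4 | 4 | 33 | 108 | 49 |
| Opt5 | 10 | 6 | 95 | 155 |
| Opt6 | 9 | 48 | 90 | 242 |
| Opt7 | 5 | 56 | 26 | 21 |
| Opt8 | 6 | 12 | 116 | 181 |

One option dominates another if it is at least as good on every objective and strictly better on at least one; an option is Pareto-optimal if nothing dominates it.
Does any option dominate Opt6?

Opt4 vs Opt6: build time 4≤9, operating cost 33≤48, daily riders 108≥90, capital cost 49≤242 — Opt4 is at least as good on every objective and strictly better on at least one, so Opt4 dominates Opt6.

Yes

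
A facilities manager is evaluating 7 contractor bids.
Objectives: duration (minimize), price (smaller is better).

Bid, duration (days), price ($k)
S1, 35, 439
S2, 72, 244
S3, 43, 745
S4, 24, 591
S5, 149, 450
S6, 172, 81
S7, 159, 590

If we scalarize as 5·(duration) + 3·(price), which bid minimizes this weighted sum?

S1: 5·35 + 3·439 = 1492
S2: 5·72 + 3·244 = 1092
S3: 5·43 + 3·745 = 2450
S4: 5·24 + 3·591 = 1893
S5: 5·149 + 3·450 = 2095
S6: 5·172 + 3·81 = 1103
S7: 5·159 + 3·590 = 2565
Lowest: S2 at 1092.

S2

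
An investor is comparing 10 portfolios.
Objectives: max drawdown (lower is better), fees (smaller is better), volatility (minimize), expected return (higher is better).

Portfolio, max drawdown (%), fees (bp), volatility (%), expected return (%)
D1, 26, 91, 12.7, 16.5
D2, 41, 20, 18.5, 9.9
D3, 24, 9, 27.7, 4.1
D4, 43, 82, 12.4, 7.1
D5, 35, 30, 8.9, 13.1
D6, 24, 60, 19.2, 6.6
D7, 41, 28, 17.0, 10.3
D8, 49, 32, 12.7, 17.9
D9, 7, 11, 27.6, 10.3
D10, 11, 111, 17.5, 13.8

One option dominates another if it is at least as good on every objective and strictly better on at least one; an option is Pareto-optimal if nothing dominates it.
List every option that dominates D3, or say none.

D1: worse on max drawdown (26 vs 24).
D2: worse on max drawdown (41 vs 24).
D4: worse on max drawdown (43 vs 24).
D5: worse on max drawdown (35 vs 24).
D6: worse on fees (60 vs 9).
D7: worse on max drawdown (41 vs 24).
D8: worse on max drawdown (49 vs 24).
D9: worse on fees (11 vs 9).
D10: worse on fees (111 vs 9).
No option dominates D3.

none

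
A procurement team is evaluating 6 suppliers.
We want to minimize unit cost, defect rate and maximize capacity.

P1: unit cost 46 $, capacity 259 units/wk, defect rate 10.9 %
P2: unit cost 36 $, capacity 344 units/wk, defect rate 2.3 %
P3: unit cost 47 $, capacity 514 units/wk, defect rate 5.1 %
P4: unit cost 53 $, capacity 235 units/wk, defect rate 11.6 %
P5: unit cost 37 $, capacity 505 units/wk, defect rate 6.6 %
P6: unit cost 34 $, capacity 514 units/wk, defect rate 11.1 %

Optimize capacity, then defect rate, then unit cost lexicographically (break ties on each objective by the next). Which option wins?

P3

First maximize capacity: best is 514, kept {P3, P6}.
Then minimize defect rate: best is 5.1, kept {P3}.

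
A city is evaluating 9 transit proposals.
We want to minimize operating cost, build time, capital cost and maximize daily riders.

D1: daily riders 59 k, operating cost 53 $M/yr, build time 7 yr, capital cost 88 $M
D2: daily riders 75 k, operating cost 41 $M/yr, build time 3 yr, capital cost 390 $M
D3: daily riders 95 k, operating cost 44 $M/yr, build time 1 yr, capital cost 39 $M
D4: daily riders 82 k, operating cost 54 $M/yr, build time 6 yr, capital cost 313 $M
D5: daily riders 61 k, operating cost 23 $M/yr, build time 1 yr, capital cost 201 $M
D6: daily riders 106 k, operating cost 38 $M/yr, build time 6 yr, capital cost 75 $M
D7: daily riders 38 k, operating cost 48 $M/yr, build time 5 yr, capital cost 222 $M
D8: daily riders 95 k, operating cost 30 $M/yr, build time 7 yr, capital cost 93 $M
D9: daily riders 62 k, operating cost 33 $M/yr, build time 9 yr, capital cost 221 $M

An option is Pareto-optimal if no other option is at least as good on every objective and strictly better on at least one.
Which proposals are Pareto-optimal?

D1: dominated by D3 (daily riders 95≥59, operating cost 44≤53, build time 1≤7, capital cost 39≤88).
D2: not dominated.
D3: not dominated (best capital cost).
D4: dominated by D3 (daily riders 95≥82, operating cost 44≤54, build time 1≤6, capital cost 39≤313).
D5: not dominated (best operating cost).
D6: not dominated (best daily riders).
D7: dominated by D3 (daily riders 95≥38, operating cost 44≤48, build time 1≤5, capital cost 39≤222).
D8: not dominated.
D9: dominated by D8 (daily riders 95≥62, operating cost 30≤33, build time 7≤9, capital cost 93≤221).

D2, D3, D5, D6, D8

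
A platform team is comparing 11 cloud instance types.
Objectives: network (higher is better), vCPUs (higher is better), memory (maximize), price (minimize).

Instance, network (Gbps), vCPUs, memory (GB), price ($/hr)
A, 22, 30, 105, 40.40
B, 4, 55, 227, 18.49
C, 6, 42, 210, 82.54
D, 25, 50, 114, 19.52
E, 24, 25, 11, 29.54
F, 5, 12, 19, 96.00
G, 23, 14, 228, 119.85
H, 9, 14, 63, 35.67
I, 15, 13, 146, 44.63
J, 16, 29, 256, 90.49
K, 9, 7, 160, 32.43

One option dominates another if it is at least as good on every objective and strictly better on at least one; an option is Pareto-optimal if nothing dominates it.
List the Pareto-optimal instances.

B, C, D, G, I, J, K

A: dominated by D (network 25≥22, vCPUs 50≥30, memory 114≥105, price 19.52≤40.40).
B: not dominated (best vCPUs).
C: not dominated.
D: not dominated (best network).
E: dominated by D (network 25≥24, vCPUs 50≥25, memory 114≥11, price 19.52≤29.54).
F: dominated by A (network 22≥5, vCPUs 30≥12, memory 105≥19, price 40.40≤96.00).
G: not dominated.
H: dominated by D (network 25≥9, vCPUs 50≥14, memory 114≥63, price 19.52≤35.67).
I: not dominated.
J: not dominated (best memory).
K: not dominated.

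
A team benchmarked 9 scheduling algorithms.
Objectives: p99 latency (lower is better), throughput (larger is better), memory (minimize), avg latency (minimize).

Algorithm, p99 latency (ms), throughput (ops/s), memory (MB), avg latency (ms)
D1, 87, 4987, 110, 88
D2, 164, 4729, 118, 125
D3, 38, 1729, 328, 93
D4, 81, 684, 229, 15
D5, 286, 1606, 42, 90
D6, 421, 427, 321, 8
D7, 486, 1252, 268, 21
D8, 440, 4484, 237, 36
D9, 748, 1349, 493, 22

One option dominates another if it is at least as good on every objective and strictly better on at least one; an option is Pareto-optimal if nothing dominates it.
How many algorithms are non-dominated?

D1: not dominated (best throughput).
D2: dominated by D1 (p99 latency 87≤164, throughput 4987≥4729, memory 110≤118, avg latency 88≤125).
D3: not dominated (best p99 latency).
D4: not dominated.
D5: not dominated (best memory).
D6: not dominated (best avg latency).
D7: not dominated.
D8: not dominated.
D9: not dominated.
Pareto-optimal: D1, D3, D4, D5, D6, D7, D8, D9 → 8.

8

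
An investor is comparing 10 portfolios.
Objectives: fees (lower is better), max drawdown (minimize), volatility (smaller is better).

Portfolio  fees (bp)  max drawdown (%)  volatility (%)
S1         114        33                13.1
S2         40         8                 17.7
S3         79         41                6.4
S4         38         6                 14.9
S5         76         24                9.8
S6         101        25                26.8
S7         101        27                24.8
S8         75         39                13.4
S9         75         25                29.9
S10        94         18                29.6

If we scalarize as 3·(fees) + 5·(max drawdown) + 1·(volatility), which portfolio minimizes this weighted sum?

S4

S1: 3·114 + 5·33 + 1·13.1 = 520.1
S2: 3·40 + 5·8 + 1·17.7 = 177.7
S3: 3·79 + 5·41 + 1·6.4 = 448.4
S4: 3·38 + 5·6 + 1·14.9 = 158.9
S5: 3·76 + 5·24 + 1·9.8 = 357.8
S6: 3·101 + 5·25 + 1·26.8 = 454.8
S7: 3·101 + 5·27 + 1·24.8 = 462.8
S8: 3·75 + 5·39 + 1·13.4 = 433.4
S9: 3·75 + 5·25 + 1·29.9 = 379.9
S10: 3·94 + 5·18 + 1·29.6 = 401.6
Lowest: S4 at 158.9.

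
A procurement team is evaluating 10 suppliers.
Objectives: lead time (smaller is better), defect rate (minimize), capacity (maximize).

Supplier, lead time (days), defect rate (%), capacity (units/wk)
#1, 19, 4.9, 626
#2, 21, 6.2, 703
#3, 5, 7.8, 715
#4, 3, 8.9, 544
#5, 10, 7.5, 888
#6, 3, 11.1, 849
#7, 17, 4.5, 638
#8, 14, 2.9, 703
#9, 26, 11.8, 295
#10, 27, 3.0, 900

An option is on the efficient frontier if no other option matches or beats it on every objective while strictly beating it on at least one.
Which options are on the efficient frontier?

#1: dominated by #7 (lead time 17≤19, defect rate 4.5≤4.9, capacity 638≥626).
#2: dominated by #8 (lead time 14≤21, defect rate 2.9≤6.2, capacity 703≥703).
#3: not dominated.
#4: not dominated.
#5: not dominated.
#6: not dominated.
#7: dominated by #8 (lead time 14≤17, defect rate 2.9≤4.5, capacity 703≥638).
#8: not dominated (best defect rate).
#9: dominated by #1 (lead time 19≤26, defect rate 4.9≤11.8, capacity 626≥295).
#10: not dominated (best capacity).

#3, #4, #5, #6, #8, #10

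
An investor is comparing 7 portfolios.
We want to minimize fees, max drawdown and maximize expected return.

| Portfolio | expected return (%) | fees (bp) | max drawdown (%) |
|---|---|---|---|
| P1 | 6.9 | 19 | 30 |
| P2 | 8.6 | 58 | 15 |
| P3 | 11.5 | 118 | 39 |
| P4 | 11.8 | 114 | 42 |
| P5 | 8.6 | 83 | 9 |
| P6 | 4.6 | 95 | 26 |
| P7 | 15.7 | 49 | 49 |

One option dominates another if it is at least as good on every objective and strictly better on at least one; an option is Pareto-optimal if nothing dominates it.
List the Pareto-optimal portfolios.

P1: not dominated (best fees).
P2: not dominated.
P3: not dominated.
P4: not dominated.
P5: not dominated (best max drawdown).
P6: dominated by P2 (expected return 8.6≥4.6, fees 58≤95, max drawdown 15≤26).
P7: not dominated (best expected return).

P1, P2, P3, P4, P5, P7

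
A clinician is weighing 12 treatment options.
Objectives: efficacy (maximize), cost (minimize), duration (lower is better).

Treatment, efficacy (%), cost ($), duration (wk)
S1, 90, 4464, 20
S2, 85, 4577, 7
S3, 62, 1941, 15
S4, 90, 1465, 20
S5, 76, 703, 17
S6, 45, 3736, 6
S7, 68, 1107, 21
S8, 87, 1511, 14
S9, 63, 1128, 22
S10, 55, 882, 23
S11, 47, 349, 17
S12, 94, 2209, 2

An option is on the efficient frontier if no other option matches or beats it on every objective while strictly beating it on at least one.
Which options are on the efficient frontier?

S1: dominated by S4 (efficacy 90≥90, cost 1465≤4464, duration 20≤20).
S2: dominated by S12 (efficacy 94≥85, cost 2209≤4577, duration 2≤7).
S3: dominated by S8 (efficacy 87≥62, cost 1511≤1941, duration 14≤15).
S4: not dominated.
S5: not dominated.
S6: dominated by S12 (efficacy 94≥45, cost 2209≤3736, duration 2≤6).
S7: dominated by S5 (efficacy 76≥68, cost 703≤1107, duration 17≤21).
S8: not dominated.
S9: dominated by S5 (efficacy 76≥63, cost 703≤1128, duration 17≤22).
S10: dominated by S5 (efficacy 76≥55, cost 703≤882, duration 17≤23).
S11: not dominated (best cost).
S12: not dominated (best efficacy).

S4, S5, S8, S11, S12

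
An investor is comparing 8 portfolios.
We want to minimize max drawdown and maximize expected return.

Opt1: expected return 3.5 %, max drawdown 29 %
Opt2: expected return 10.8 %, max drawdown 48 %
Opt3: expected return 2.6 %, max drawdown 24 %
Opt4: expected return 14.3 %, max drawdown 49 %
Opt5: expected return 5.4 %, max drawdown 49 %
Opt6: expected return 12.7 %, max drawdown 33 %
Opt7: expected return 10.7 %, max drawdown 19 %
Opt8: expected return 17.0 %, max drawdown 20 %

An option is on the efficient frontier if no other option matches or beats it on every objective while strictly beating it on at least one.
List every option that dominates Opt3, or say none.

Opt7, Opt8

Opt7: expected return 10.7≥2.6, max drawdown 19≤24 — dominates Opt3.
Opt8: expected return 17.0≥2.6, max drawdown 20≤24 — dominates Opt3.
Others (Opt1, Opt2, Opt4, Opt5, Opt6) are each worse than Opt3 on at least one objective.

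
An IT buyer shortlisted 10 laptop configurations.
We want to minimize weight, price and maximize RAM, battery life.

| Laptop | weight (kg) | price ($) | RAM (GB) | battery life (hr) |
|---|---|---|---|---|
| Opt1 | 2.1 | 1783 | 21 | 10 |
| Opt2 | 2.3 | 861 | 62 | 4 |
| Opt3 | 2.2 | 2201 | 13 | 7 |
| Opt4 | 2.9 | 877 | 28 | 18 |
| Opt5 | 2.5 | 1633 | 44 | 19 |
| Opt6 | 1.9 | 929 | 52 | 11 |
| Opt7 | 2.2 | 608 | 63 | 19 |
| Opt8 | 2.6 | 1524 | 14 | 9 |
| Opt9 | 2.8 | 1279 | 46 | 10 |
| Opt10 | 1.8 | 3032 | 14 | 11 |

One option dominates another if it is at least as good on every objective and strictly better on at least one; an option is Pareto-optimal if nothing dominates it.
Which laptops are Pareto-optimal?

Opt6, Opt7, Opt10

Opt1: dominated by Opt6 (weight 1.9≤2.1, price 929≤1783, RAM 52≥21, battery life 11≥10).
Opt2: dominated by Opt7 (weight 2.2≤2.3, price 608≤861, RAM 63≥62, battery life 19≥4).
Opt3: dominated by Opt1 (weight 2.1≤2.2, price 1783≤2201, RAM 21≥13, battery life 10≥7).
Opt4: dominated by Opt7 (weight 2.2≤2.9, price 608≤877, RAM 63≥28, battery life 19≥18).
Opt5: dominated by Opt7 (weight 2.2≤2.5, price 608≤1633, RAM 63≥44, battery life 19≥19).
Opt6: not dominated.
Opt7: not dominated (best price).
Opt8: dominated by Opt6 (weight 1.9≤2.6, price 929≤1524, RAM 52≥14, battery life 11≥9).
Opt9: dominated by Opt6 (weight 1.9≤2.8, price 929≤1279, RAM 52≥46, battery life 11≥10).
Opt10: not dominated (best weight).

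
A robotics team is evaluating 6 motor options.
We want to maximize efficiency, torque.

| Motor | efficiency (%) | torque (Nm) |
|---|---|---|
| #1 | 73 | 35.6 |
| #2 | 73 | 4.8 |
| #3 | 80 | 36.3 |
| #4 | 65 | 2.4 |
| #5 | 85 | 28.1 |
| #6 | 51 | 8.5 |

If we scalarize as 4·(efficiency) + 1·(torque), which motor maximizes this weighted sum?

#5

#1: 4·73 + 1·35.6 = 327.6
#2: 4·73 + 1·4.8 = 296.8
#3: 4·80 + 1·36.3 = 356.3
#4: 4·65 + 1·2.4 = 262.4
#5: 4·85 + 1·28.1 = 368.1
#6: 4·51 + 1·8.5 = 212.5
Highest: #5 at 368.1.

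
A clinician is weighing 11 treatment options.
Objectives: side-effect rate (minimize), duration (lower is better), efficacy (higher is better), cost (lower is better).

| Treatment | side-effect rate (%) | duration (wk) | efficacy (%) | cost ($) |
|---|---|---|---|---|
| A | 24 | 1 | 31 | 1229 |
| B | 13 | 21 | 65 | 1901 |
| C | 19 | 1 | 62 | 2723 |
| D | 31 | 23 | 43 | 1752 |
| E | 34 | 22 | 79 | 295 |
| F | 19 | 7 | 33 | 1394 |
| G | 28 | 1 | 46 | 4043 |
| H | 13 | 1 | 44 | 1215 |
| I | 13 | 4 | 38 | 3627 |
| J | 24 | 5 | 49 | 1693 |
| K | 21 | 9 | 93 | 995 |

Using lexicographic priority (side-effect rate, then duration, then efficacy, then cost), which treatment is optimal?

H

First minimize side-effect rate: best is 13, kept {B, H, I}.
Then minimize duration: best is 1, kept {H}.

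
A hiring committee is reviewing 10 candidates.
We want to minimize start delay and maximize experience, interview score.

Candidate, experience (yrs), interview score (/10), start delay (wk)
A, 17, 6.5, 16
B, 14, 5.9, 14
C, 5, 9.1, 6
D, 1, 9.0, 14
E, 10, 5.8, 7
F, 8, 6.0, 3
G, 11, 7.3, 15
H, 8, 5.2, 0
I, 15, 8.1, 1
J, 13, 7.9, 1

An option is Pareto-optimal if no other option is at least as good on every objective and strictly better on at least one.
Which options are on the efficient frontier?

A, C, H, I

A: not dominated (best experience).
B: dominated by I (experience 15≥14, interview score 8.1≥5.9, start delay 1≤14).
C: not dominated (best interview score).
D: dominated by C (experience 5≥1, interview score 9.1≥9.0, start delay 6≤14).
E: dominated by I (experience 15≥10, interview score 8.1≥5.8, start delay 1≤7).
F: dominated by I (experience 15≥8, interview score 8.1≥6.0, start delay 1≤3).
G: dominated by I (experience 15≥11, interview score 8.1≥7.3, start delay 1≤15).
H: not dominated (best start delay).
I: not dominated.
J: dominated by I (experience 15≥13, interview score 8.1≥7.9, start delay 1≤1).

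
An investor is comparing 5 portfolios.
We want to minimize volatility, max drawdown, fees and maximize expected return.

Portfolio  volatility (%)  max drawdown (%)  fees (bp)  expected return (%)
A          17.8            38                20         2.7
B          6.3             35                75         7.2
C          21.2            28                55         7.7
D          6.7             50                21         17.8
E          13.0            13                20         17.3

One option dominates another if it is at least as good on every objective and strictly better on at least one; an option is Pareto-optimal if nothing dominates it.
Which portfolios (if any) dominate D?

none

A: worse on volatility (17.8 vs 6.7).
B: worse on fees (75 vs 21).
C: worse on volatility (21.2 vs 6.7).
E: worse on volatility (13.0 vs 6.7).
No option dominates D.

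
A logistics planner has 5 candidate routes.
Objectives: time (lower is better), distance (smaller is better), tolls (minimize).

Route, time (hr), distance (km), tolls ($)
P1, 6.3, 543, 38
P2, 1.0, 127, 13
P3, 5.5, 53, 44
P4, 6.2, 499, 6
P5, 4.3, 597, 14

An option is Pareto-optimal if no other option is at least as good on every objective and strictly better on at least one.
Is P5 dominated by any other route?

Yes

P2 vs P5: time 1.0≤4.3, distance 127≤597, tolls 13≤14 — P2 is at least as good on every objective and strictly better on at least one, so P2 dominates P5.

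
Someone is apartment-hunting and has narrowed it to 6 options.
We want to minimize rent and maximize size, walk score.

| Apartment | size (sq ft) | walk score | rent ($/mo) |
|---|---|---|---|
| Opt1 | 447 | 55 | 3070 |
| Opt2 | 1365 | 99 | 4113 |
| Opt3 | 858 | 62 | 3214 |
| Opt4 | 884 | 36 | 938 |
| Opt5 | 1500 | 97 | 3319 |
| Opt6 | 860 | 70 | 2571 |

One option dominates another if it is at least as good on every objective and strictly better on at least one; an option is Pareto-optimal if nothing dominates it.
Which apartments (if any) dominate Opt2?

Opt1: worse on size (447 vs 1365).
Opt3: worse on size (858 vs 1365).
Opt4: worse on size (884 vs 1365).
Opt5: worse on walk score (97 vs 99).
Opt6: worse on size (860 vs 1365).
No option dominates Opt2.

none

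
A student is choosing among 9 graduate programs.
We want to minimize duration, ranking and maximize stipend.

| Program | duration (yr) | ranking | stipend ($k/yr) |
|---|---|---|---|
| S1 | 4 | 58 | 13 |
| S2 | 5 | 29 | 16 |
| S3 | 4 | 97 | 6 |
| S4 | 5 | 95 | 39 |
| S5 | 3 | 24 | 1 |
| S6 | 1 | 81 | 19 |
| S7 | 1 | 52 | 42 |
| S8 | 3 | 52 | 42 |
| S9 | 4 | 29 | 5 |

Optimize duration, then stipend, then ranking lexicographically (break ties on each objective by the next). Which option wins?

S7

First minimize duration: best is 1, kept {S6, S7}.
Then maximize stipend: best is 42, kept {S7}.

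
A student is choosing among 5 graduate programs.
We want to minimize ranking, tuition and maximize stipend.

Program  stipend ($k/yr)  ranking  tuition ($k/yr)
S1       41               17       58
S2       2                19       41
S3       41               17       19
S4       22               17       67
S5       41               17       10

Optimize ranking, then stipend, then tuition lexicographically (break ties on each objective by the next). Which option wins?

First minimize ranking: best is 17, kept {S1, S3, S4, S5}.
Then maximize stipend: best is 41, kept {S1, S3, S5}.
Then minimize tuition: best is 10, kept {S5}.

S5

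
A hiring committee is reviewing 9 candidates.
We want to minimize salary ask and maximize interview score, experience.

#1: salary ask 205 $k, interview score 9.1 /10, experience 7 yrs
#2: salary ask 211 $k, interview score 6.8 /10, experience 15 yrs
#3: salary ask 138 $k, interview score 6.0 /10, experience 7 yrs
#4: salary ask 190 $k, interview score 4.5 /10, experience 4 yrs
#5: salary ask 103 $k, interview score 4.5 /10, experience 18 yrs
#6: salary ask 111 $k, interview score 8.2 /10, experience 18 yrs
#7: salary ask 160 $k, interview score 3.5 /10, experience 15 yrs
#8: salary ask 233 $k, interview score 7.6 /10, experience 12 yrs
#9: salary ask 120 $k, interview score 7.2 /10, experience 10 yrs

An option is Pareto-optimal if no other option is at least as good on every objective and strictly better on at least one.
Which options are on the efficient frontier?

#1: not dominated (best interview score).
#2: dominated by #6 (salary ask 111≤211, interview score 8.2≥6.8, experience 18≥15).
#3: dominated by #6 (salary ask 111≤138, interview score 8.2≥6.0, experience 18≥7).
#4: dominated by #3 (salary ask 138≤190, interview score 6.0≥4.5, experience 7≥4).
#5: not dominated (best salary ask).
#6: not dominated.
#7: dominated by #5 (salary ask 103≤160, interview score 4.5≥3.5, experience 18≥15).
#8: dominated by #6 (salary ask 111≤233, interview score 8.2≥7.6, experience 18≥12).
#9: dominated by #6 (salary ask 111≤120, interview score 8.2≥7.2, experience 18≥10).

#1, #5, #6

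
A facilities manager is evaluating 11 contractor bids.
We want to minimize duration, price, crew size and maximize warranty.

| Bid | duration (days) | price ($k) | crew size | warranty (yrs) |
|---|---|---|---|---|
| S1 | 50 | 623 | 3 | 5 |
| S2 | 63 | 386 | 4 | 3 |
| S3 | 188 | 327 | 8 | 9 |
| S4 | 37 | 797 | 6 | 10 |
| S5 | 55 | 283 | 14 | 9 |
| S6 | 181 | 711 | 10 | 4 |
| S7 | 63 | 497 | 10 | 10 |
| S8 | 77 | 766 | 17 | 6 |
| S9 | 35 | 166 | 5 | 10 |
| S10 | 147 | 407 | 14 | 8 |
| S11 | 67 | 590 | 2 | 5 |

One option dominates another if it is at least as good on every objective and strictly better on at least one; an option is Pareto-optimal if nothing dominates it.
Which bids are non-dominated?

S1, S2, S9, S11

S1: not dominated.
S2: not dominated.
S3: dominated by S9 (duration 35≤188, price 166≤327, crew size 5≤8, warranty 10≥9).
S4: dominated by S9 (duration 35≤37, price 166≤797, crew size 5≤6, warranty 10≥10).
S5: dominated by S9 (duration 35≤55, price 166≤283, crew size 5≤14, warranty 10≥9).
S6: dominated by S1 (duration 50≤181, price 623≤711, crew size 3≤10, warranty 5≥4).
S7: dominated by S9 (duration 35≤63, price 166≤497, crew size 5≤10, warranty 10≥10).
S8: dominated by S5 (duration 55≤77, price 283≤766, crew size 14≤17, warranty 9≥6).
S9: not dominated (best duration).
S10: dominated by S5 (duration 55≤147, price 283≤407, crew size 14≤14, warranty 9≥8).
S11: not dominated (best crew size).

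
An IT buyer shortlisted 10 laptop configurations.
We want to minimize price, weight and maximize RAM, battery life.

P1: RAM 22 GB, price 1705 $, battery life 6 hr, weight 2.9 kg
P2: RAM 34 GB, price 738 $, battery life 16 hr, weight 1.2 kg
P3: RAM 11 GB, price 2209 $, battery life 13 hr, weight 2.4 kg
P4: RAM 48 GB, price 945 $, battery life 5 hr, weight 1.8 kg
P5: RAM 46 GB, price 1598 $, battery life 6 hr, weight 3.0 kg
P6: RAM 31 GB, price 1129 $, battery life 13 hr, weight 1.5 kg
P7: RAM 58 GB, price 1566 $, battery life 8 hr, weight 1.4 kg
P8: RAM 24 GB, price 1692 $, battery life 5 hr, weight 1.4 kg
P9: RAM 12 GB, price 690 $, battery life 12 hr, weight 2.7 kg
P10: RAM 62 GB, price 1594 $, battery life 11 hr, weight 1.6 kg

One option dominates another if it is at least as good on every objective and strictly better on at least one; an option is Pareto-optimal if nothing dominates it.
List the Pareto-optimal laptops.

P1: dominated by P2 (RAM 34≥22, price 738≤1705, battery life 16≥6, weight 1.2≤2.9).
P2: not dominated (best battery life).
P3: dominated by P2 (RAM 34≥11, price 738≤2209, battery life 16≥13, weight 1.2≤2.4).
P4: not dominated.
P5: dominated by P7 (RAM 58≥46, price 1566≤1598, battery life 8≥6, weight 1.4≤3.0).
P6: dominated by P2 (RAM 34≥31, price 738≤1129, battery life 16≥13, weight 1.2≤1.5).
P7: not dominated.
P8: dominated by P2 (RAM 34≥24, price 738≤1692, battery life 16≥5, weight 1.2≤1.4).
P9: not dominated (best price).
P10: not dominated (best RAM).

P2, P4, P7, P9, P10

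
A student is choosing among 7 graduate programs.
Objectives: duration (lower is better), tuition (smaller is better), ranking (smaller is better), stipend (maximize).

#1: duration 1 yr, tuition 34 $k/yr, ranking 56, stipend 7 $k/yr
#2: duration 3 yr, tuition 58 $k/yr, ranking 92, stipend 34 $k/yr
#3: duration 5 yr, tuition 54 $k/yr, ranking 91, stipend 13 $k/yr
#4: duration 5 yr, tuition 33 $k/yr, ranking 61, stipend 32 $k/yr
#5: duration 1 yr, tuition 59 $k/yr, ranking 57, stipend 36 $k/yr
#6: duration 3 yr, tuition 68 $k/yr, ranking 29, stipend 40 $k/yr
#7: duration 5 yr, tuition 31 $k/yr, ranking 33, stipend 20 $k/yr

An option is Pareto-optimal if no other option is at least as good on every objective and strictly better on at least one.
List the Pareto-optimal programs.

#1: not dominated.
#2: not dominated.
#3: dominated by #4 (duration 5≤5, tuition 33≤54, ranking 61≤91, stipend 32≥13).
#4: not dominated.
#5: not dominated.
#6: not dominated (best ranking).
#7: not dominated (best tuition).

#1, #2, #4, #5, #6, #7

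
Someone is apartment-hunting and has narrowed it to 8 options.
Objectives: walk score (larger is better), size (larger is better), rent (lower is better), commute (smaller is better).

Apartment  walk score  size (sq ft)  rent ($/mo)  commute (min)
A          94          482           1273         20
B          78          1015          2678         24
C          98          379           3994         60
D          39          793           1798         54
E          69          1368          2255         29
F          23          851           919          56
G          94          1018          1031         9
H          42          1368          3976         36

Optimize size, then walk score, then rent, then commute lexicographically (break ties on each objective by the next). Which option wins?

First maximize size: best is 1368, kept {E, H}.
Then maximize walk score: best is 69, kept {E}.

E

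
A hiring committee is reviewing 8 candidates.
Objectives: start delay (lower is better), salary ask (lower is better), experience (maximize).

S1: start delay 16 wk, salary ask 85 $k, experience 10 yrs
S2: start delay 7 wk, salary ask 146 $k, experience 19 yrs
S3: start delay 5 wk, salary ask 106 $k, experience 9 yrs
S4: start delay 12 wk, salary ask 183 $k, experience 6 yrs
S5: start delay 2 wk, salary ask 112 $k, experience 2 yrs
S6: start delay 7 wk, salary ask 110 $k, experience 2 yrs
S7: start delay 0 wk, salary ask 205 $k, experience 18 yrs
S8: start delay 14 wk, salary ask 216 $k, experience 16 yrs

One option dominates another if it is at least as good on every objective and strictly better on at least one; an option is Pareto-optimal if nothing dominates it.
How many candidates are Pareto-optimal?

S1: not dominated (best salary ask).
S2: not dominated (best experience).
S3: not dominated.
S4: dominated by S2 (start delay 7≤12, salary ask 146≤183, experience 19≥6).
S5: not dominated.
S6: dominated by S3 (start delay 5≤7, salary ask 106≤110, experience 9≥2).
S7: not dominated (best start delay).
S8: dominated by S2 (start delay 7≤14, salary ask 146≤216, experience 19≥16).
Pareto-optimal: S1, S2, S3, S5, S7 → 5.

5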